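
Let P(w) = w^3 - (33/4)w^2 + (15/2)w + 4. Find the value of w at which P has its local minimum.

Critical points: P'(w) = 3w^2 - (33/2)w + 15/2 vanishes at w = 1/2, 5.
Since P''(w) = 6w - 33/2, we get P''(1/2) = -27/2 < 0 ⇒ local maximum; P''(5) = 27/2 > 0 ⇒ local minimum.
The local minimum is P(5) = -159/4.

5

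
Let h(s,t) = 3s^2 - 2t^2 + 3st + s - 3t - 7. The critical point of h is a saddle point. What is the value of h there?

∂h/∂s = 6s + 3t + 1 = 0 and ∂h/∂t = 3s - 4t - 3 = 0, so (s, t) = (5/33, -7/11).
The Hessian has h_{ss} = 6, h_{tt} = -4, h_{st} = 3, giving D = -33 < 0, so the point is a saddle point.
h(5/33, -7/11) = -197/33.

-197/33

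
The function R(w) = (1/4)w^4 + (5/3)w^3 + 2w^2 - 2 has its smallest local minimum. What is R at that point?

Critical points: R'(w) = w^3 + 5w^2 + 4w vanishes at w = -4, -1, 0.
Second-derivative test with R''(w) = 3w^2 + 10w + 4: R''(-4) = 12 > 0 ⇒ local minimum; R''(-1) = -3 < 0 ⇒ local maximum; R''(0) = 4 > 0 ⇒ local minimum.
So the smallest local minimum value is R(-4) = -38/3.

-38/3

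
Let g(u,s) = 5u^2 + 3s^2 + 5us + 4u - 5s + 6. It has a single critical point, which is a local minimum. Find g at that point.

-9/5

∂g/∂u = 10u + 5s + 4 = 0 and ∂g/∂s = 5u + 6s - 5 = 0, so (u, s) = (-7/5, 2).
The Hessian has g_{uu} = 10, g_{ss} = 6, g_{us} = 5, giving D = 35 > 0 with g_{uu} > 0, so the point is a local minimum.
g(-7/5, 2) = -9/5.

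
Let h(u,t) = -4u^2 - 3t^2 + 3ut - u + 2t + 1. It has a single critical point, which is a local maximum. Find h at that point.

4/3

∂h/∂u = -8u + 3t - 1 = 0 and ∂h/∂t = 3u - 6t + 2 = 0, so (u, t) = (0, 1/3).
The Hessian has h_{uu} = -8, h_{tt} = -6, h_{ut} = 3, giving D = 39 > 0 with h_{uu} < 0, so the point is a local maximum.
h(0, 1/3) = 4/3.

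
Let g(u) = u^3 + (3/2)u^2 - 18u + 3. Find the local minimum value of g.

-19

g'(u) = 3u^2 + 3u - 18 = 0 at u = -3, 2.
g''(u) = 6u + 3. g''(-3) = -15 < 0 ⇒ local maximum; g''(2) = 15 > 0 ⇒ local minimum.
So the local minimum value is g(2) = -19.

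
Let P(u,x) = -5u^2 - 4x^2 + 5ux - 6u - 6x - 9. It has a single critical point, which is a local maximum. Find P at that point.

9/55

∂P/∂u = -10u + 5x - 6 = 0 and ∂P/∂x = 5u - 8x - 6 = 0, so (u, x) = (-78/55, -18/11).
The Hessian has P_{uu} = -10, P_{xx} = -8, P_{ux} = 5, giving D = 55 > 0 with P_{uu} < 0, so the point is a local maximum.
P(-78/55, -18/11) = 9/55.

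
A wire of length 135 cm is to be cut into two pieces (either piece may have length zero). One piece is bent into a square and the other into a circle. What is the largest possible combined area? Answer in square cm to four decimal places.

1450.2994

Let x be the length used for the square. Square side x/4; circle radius (135−x)/(2π).
A(x) = (x/4)² + π·((135−x)/(2π))² = x²/16 + (135−x)²/(4π) for 0 ≤ x ≤ 135. A'(x) = x/8 − (135−x)/(2π) = 0 gives x = 4·135/(π+4) ≈ 75.6134.
A'' > 0, so the interior critical point is a minimum; the maximum is at an endpoint. A(0) = 1450.2994 and A(135) = 1139.0625, so the largest area is 1450.2994.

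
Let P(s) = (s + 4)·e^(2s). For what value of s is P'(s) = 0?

-9/2

P'(s) = 1·e^(2s) + (s + 4)·2·e^(2s) = (2s + 9)·e^(2s). Since e^(2s) > 0, the only critical point is s = -9/2.
P''(-9/2) has the same sign as 2 > 0, so this is a local minimum.
P(-9/2) = (-1/2)·e^(-9) ≈ -0.0001.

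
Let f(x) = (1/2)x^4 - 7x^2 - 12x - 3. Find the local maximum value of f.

f'(x) = 2x^3 - 14x - 12. Setting f'(x) = 0 gives x ∈ {-2, -1, 3}.
Since f''(x) = 6x^2 - 14, we get f''(-2) = 10 > 0 ⇒ local minimum; f''(-1) = -8 < 0 ⇒ local maximum; f''(3) = 40 > 0 ⇒ local minimum.
The local maximum is f(-1) = 5/2.

5/2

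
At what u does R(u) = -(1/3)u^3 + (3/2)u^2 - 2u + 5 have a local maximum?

2

R'(u) = -u^2 + 3u - 2 = 0 at u = 1, 2.
Since R''(u) = -2u + 3, we get R''(1) = 1 > 0 ⇒ local minimum; R''(2) = -1 < 0 ⇒ local maximum.
Thus R has its local maximum at u = 2, with value 13/3.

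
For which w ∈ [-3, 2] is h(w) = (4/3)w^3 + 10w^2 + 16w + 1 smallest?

h'(w) = 4w^2 + 20w + 16, whose only zero in [-3, 2] is w = -1.
Evaluating at the critical points and endpoints: h(-3) = 7, h(-1) = -19/3, h(2) = 251/3.
The minimum over the interval is -19/3, attained at w = -1.

-1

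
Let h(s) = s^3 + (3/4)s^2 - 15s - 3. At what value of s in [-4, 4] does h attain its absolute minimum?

h'(s) = 3s^2 + (3/2)s - 15, which vanishes at s = -5/2 and s = 2.
Evaluating at the critical points and endpoints: h(-4) = 5; h(-5/2) = 377/16; h(2) = -22; h(4) = 13.
The minimum over the interval is -22, attained at s = 2.

2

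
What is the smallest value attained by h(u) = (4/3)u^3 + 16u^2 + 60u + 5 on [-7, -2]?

Differentiating, h'(u) = 4u^2 + 32u + 60; which vanishes at u = -5 and u = -3.
Compare values at every candidate in [-7, -2]: h(-7) = -265/3,  h(-5) = -185/3,  h(-3) = -67,  h(-2) = -185/3.
Hence the absolute minimum is -265/3 at u = -7.

-265/3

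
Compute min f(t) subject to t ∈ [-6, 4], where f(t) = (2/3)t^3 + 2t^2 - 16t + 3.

Differentiating, f'(t) = 2t^2 + 4t - 16; which vanishes at t = -4 and t = 2.
Compare values at every candidate in [-6, 4]: f(-6) = 27; f(-4) = 169/3; f(2) = -47/3; f(4) = 41/3.
So the minimum is f(2) = -47/3.

-47/3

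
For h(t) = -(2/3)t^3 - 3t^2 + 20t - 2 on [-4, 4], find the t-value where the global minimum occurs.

-4

h'(t) = -2t^2 - 6t + 20, whose only zero in [-4, 4] is t = 2.
Compare values at every candidate in [-4, 4]: h(-4) = -262/3; h(2) = 62/3; h(4) = -38/3.
So the minimum is h(-4) = -262/3.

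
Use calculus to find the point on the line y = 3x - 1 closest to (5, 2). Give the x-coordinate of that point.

7/5

Minimize D(x)^2 = (x - 5)^2 + (3x - 3)^2.
d/dx[D^2] = 2(x - 5) + 2·3·(3x - 3) = 0 ⇒ x = 7/5.
Then y = 16/5 and the distance is √(72/5) ≈ 3.7947.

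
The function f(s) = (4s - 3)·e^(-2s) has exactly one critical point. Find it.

5/4

Differentiating with the product rule gives f'(s) = (-8s + 10)·e^(-2s). Since e^(-2s) > 0, the only critical point is s = 5/4.
f''(5/4) has the same sign as -8 < 0, so this is a local maximum.
f(5/4) = (2)·e^(-5/2) ≈ 0.1642.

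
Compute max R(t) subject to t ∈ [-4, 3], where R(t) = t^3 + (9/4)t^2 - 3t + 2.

R'(t) = 3t^2 + (9/2)t - 3, which vanishes at t = -2 and t = 1/2.
Candidates: R(-4) = -14, R(-2) = 9, R(1/2) = 19/16, R(3) = 161/4.
So the maximum is R(3) = 161/4.

161/4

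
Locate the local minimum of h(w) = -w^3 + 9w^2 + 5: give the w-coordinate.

Critical points: h'(w) = -3w^2 + 18w vanishes at w = 0, 6.
Since h''(w) = -6w + 18, we get h''(0) = 18 > 0 ⇒ local minimum; h''(6) = -18 < 0 ⇒ local maximum.
The local minimum is h(0) = 5.

0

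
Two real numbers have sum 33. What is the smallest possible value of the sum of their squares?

1089/2

With a + b = 33, a^2 + b^2 = a^2 + (33 − a)^2.
The derivative 2a − 2(33 − a) = 4a − 66 vanishes at a = 33/2; second derivative 4 > 0, a minimum.
The minimum is 2·(33/2)^2 = 1089/2.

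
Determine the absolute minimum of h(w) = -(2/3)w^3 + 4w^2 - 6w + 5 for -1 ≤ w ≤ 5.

The derivative is -2w^2 + 8w - 6, which vanishes at w = 1 and w = 3.
Compare values at every candidate in [-1, 5]: h(-1) = 47/3,  h(1) = 7/3,  h(3) = 5,  h(5) = -25/3.
Hence the absolute minimum is -25/3 at w = 5.

-25/3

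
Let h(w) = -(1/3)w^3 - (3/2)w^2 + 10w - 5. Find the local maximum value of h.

Critical points: h'(w) = -w^2 - 3w + 10 vanishes at w = -5, 2.
Second-derivative test with h''(w) = -2w - 3: h''(-5) = 7 > 0 ⇒ local minimum; h''(2) = -7 < 0 ⇒ local maximum.
Thus h has its local maximum at w = 2, with value 19/3.

19/3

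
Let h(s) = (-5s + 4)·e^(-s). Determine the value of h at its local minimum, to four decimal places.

Differentiating with the product rule gives h'(s) = (5s - 9)·e^(-s). Since e^(-s) > 0, the only critical point is s = 9/5.
h''(9/5) has the same sign as 5 > 0, so this is a local minimum.
h(9/5) = (-5)·e^(-9/5) ≈ -0.8265.

-0.8265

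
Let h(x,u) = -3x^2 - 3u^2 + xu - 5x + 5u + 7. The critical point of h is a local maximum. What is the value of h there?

∂h/∂x = -6x + u - 5 = 0 and ∂h/∂u = x - 6u + 5 = 0, so (x, u) = (-5/7, 5/7).
The Hessian has h_{xx} = -6, h_{uu} = -6, h_{xu} = 1, giving D = 35 > 0 with h_{xx} < 0, so the point is a local maximum.
h(-5/7, 5/7) = 74/7.

74/7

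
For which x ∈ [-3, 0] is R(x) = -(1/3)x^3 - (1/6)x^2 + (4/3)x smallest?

-4/3

Differentiating, R'(x) = -x^2 - (1/3)x + 4/3; whose only zero in [-3, 0] is x = -4/3.
Compare values at every candidate in [-3, 0]: R(-3) = 7/2,  R(-4/3) = -104/81,  R(0) = 0.
So the minimum is R(-4/3) = -104/81.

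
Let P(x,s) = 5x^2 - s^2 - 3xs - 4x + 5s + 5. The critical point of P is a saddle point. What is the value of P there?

∂P/∂x = 10x - 3s - 4 = 0 and ∂P/∂s = -3x - 2s + 5 = 0, so (x, s) = (23/29, 38/29).
The Hessian has P_{xx} = 10, P_{ss} = -2, P_{xs} = -3, giving D = -29 < 0, so the point is a saddle point.
P(23/29, 38/29) = 194/29.

194/29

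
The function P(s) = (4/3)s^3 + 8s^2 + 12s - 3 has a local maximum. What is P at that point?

-3

P'(s) = 4s^2 + 16s + 12. Setting P'(s) = 0 gives s ∈ {-3, -1}.
P''(s) = 8s + 16. P''(-3) = -8 < 0 ⇒ local maximum; P''(-1) = 8 > 0 ⇒ local minimum.
The local maximum is P(-3) = -3.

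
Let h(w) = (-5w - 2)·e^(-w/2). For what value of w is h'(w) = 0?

h'(w) = (-5)·e^(-w/2) + (-5w - 2)·(-1/2)·e^(-w/2) = ((5/2)w - 4)·e^(-w/2). Since e^(-w/2) > 0, the only critical point is w = 8/5.
h''(8/5) has the same sign as 5/2 > 0, so this is a local minimum.
h(8/5) = (-10)·e^(-4/5) ≈ -4.4933.

8/5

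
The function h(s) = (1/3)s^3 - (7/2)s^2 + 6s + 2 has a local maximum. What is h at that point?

29/6

h'(s) = s^2 - 7s + 6. Setting h'(s) = 0 gives s ∈ {1, 6}.
Second-derivative test with h''(s) = 2s - 7: h''(1) = -5 < 0 ⇒ local maximum; h''(6) = 5 > 0 ⇒ local minimum.
So the local maximum value is h(1) = 29/6.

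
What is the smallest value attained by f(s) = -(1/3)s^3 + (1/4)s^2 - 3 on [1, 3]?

The derivative is -s^2 + (1/2)s, which has no zeros in [1, 3].
Evaluating at the critical points and endpoints: f(1) = -37/12; f(3) = -39/4.
So the minimum is f(3) = -39/4.

-39/4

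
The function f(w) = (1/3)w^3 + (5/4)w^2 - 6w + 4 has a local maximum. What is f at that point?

f'(w) = w^2 + (5/2)w - 6 = 0 at w = -4, 3/2.
Second-derivative test with f''(w) = 2w + 5/2: f''(-4) = -11/2 < 0 ⇒ local maximum; f''(3/2) = 11/2 > 0 ⇒ local minimum.
So the local maximum value is f(-4) = 80/3.

80/3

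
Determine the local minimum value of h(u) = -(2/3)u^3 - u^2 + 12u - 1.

-28

Critical points: h'(u) = -2u^2 - 2u + 12 vanishes at u = -3, 2.
Since h''(u) = -4u - 2, we get h''(-3) = 10 > 0 ⇒ local minimum; h''(2) = -10 < 0 ⇒ local maximum.
So the local minimum value is h(-3) = -28.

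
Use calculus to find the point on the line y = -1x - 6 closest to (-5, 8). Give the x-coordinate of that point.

-19/2

Minimize D(x)^2 = (x + 5)^2 + (-x - 14)^2.
d/dx[D^2] = 2(x + 5) + 2·(-1)·(-x - 14) = 0 ⇒ x = -19/2.
Then y = 7/2 and the distance is √(81/2) ≈ 6.3640.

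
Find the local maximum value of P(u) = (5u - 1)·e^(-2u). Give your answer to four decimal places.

P'(u) = 5·e^(-2u) + (5u - 1)·(-2)·e^(-2u) = (-10u + 7)·e^(-2u). Since e^(-2u) > 0, the only critical point is u = 7/10.
P''(7/10) has the same sign as -10 < 0, so this is a local maximum.
P(7/10) = (5/2)·e^(-7/5) ≈ 0.6165.

0.6165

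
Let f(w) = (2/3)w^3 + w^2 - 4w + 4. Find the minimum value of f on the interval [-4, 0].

The derivative is 2w^2 + 2w - 4, whose only zero in [-4, 0] is w = -2.
Evaluating at the critical points and endpoints: f(-4) = -20/3; f(-2) = 32/3; f(0) = 4.
Hence the absolute minimum is -20/3 at w = -4.

-20/3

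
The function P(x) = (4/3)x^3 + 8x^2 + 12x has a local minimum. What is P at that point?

P'(x) = 4x^2 + 16x + 12. Setting P'(x) = 0 gives x ∈ {-3, -1}.
Second-derivative test with P''(x) = 8x + 16: P''(-3) = -8 < 0 ⇒ local maximum; P''(-1) = 8 > 0 ⇒ local minimum.
Thus P has its local minimum at x = -1, with value -16/3.

-16/3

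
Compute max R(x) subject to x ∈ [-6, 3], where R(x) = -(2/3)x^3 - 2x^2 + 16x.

The derivative is -2x^2 - 4x + 16, which vanishes at x = -4 and x = 2.
Evaluating at the critical points and endpoints: R(-6) = -24; R(-4) = -160/3; R(2) = 56/3; R(3) = 12.
The maximum over the interval is 56/3, attained at x = 2.

56/3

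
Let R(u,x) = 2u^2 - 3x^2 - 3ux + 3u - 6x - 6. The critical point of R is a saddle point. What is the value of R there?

-69/11

∂R/∂u = 4u - 3x + 3 = 0 and ∂R/∂x = -3u - 6x - 6 = 0, so (u, x) = (-12/11, -5/11).
The Hessian has R_{uu} = 4, R_{xx} = -6, R_{ux} = -3, giving D = -33 < 0, so the point is a saddle point.
R(-12/11, -5/11) = -69/11.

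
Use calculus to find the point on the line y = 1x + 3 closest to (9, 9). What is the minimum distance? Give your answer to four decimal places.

Minimize D(x)^2 = (x - 9)^2 + (x - 6)^2.
d/dx[D^2] = 2(x - 9) + 2·1·(x - 6) = 0 ⇒ x = 15/2.
Then y = 21/2 and the distance is √(9/2) ≈ 2.1213.

2.1213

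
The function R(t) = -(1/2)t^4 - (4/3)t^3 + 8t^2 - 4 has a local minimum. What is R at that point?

-4

Critical points: R'(t) = -2t^3 - 4t^2 + 16t vanishes at t = -4, 0, 2.
Since R''(t) = -6t^2 - 8t + 16, we get R''(-4) = -48 < 0 ⇒ local maximum; R''(0) = 16 > 0 ⇒ local minimum; R''(2) = -24 < 0 ⇒ local maximum.
Thus R has its local minimum at t = 0, with value -4.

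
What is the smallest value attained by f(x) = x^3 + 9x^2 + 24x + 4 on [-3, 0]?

f'(x) = 3x^2 + 18x + 24, whose only zero in [-3, 0] is x = -2.
Candidates: f(-3) = -14; f(-2) = -16; f(0) = 4.
So the minimum is f(-2) = -16.

-16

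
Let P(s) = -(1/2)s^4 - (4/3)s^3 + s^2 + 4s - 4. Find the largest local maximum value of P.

P'(s) = -2s^3 - 4s^2 + 2s + 4. Setting P'(s) = 0 gives s ∈ {-2, -1, 1}.
P''(s) = -6s^2 - 8s + 2. P''(-2) = -6 < 0 ⇒ local maximum; P''(-1) = 4 > 0 ⇒ local minimum; P''(1) = -12 < 0 ⇒ local maximum.
So the largest local maximum value is P(1) = -5/6.

-5/6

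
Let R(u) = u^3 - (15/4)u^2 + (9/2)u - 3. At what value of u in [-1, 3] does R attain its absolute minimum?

-1

R'(u) = 3u^2 - (15/2)u + 9/2, which vanishes at u = 1 and u = 3/2.
Compare values at every candidate in [-1, 3]: R(-1) = -49/4,  R(1) = -5/4,  R(3/2) = -21/16,  R(3) = 15/4.
Hence the absolute minimum is -49/4 at u = -1.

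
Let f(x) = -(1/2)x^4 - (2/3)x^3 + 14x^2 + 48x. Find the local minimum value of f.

-128/3

Critical points: f'(x) = -2x^3 - 2x^2 + 28x + 48 vanishes at x = -3, -2, 4.
f''(x) = -6x^2 - 4x + 28. f''(-3) = -14 < 0 ⇒ local maximum; f''(-2) = 12 > 0 ⇒ local minimum; f''(4) = -84 < 0 ⇒ local maximum.
Thus f has its local minimum at x = -2, with value -128/3.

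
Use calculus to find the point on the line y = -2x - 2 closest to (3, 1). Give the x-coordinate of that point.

-3/5

Minimize D(x)^2 = (x - 3)^2 + (-2x - 3)^2.
d/dx[D^2] = 2(x - 3) + 2·(-2)·(-2x - 3) = 0 ⇒ x = -3/5.
Then y = -4/5 and the distance is √(81/5) ≈ 4.0249.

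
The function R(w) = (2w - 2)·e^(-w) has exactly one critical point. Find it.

Differentiating with the product rule gives R'(w) = (-2w + 4)·e^(-w). Since e^(-w) > 0, the only critical point is w = 2.
R''(2) has the same sign as -2 < 0, so this is a local maximum.
R(2) = (2)·e^(-2) ≈ 0.2707.

2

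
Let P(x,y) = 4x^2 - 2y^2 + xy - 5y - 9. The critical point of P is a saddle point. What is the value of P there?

∂P/∂x = 8x + y = 0 and ∂P/∂y = x - 4y - 5 = 0, so (x, y) = (5/33, -40/33).
The Hessian has P_{xx} = 8, P_{yy} = -4, P_{xy} = 1, giving D = -33 < 0, so the point is a saddle point.
P(5/33, -40/33) = -197/33.

-197/33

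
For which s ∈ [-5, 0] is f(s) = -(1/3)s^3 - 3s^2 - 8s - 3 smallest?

0

Differentiating, f'(s) = -s^2 - 6s - 8; which vanishes at s = -4 and s = -2.
Compare values at every candidate in [-5, 0]: f(-5) = 11/3, f(-4) = 7/3, f(-2) = 11/3, f(0) = -3.
So the minimum is f(0) = -3.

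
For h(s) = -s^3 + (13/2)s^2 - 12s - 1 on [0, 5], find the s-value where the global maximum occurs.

0

The derivative is -3s^2 + 13s - 12, which vanishes at s = 4/3 and s = 3.
Evaluating at the critical points and endpoints: h(0) = -1,  h(4/3) = -211/27,  h(3) = -11/2,  h(5) = -47/2.
The maximum over the interval is -1, attained at s = 0.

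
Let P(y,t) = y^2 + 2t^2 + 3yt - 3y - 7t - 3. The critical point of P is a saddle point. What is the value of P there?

∂P/∂y = 2y + 3t - 3 = 0 and ∂P/∂t = 3y + 4t - 7 = 0, so (y, t) = (9, -5).
The Hessian has P_{yy} = 2, P_{tt} = 4, P_{yt} = 3, giving D = -1 < 0, so the point is a saddle point.
P(9, -5) = 1.

1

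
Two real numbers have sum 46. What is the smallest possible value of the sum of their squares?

1058

With a + b = 46, a^2 + b^2 = a^2 + (46 − a)^2.
The derivative 2a − 2(46 − a) = 4a − 92 vanishes at a = 23; second derivative 4 > 0, a minimum.
The minimum is 2·(23)^2 = 1058.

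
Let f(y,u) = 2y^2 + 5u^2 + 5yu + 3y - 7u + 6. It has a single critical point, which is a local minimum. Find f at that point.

∂f/∂y = 4y + 5u + 3 = 0 and ∂f/∂u = 5y + 10u - 7 = 0, so (y, u) = (-13/3, 43/15).
The Hessian has f_{yy} = 4, f_{uu} = 10, f_{yu} = 5, giving D = 15 > 0 with f_{yy} > 0, so the point is a local minimum.
f(-13/3, 43/15) = -158/15.

-158/15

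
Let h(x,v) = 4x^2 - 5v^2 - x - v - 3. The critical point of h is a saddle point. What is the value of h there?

∂h/∂x = 8x - 1 = 0 and ∂h/∂v = -10v - 1 = 0, so (x, v) = (1/8, -1/10).
The Hessian has h_{xx} = 8, h_{vv} = -10, h_{xv} = 0, giving D = -80 < 0, so the point is a saddle point.
h(1/8, -1/10) = -241/80.

-241/80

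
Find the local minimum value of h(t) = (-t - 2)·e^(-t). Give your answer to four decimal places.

Differentiating with the product rule gives h'(t) = (t + 1)·e^(-t). Since e^(-t) > 0, the only critical point is t = -1.
h''(-1) has the same sign as 1 > 0, so this is a local minimum.
h(-1) = (-1)·e^(1) ≈ -2.7183.

-2.7183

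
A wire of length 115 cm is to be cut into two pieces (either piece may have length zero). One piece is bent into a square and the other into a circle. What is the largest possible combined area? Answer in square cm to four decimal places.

1052.4121

Let x be the length used for the square. Square side x/4; circle radius (115−x)/(2π).
A(x) = (x/4)² + π·((115−x)/(2π))² = x²/16 + (115−x)²/(4π) for 0 ≤ x ≤ 115. A'(x) = x/8 − (115−x)/(2π) = 0 gives x = 4·115/(π+4) ≈ 64.4114.
A'' > 0, so the interior critical point is a minimum; the maximum is at an endpoint. A(0) = 1052.4121 and A(115) = 826.5625, so the largest area is 1052.4121.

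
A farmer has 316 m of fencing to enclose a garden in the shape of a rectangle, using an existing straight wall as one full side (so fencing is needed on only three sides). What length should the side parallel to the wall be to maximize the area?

Let the sides perpendicular to the wall have length x and the parallel side y, so 2x + y = 316 and the area is A = xy = x(316 − 2x).
A'(x) = 316 − 4x = 0 gives x = 79, and A''(x) = −4 < 0 confirms a maximum.
Then y = 316 − 2·79 = 158 and A = 12482.

158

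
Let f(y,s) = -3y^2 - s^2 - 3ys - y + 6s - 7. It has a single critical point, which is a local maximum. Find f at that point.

106/3

∂f/∂y = -6y - 3s - 1 = 0 and ∂f/∂s = -3y - 2s + 6 = 0, so (y, s) = (-20/3, 13).
The Hessian has f_{yy} = -6, f_{ss} = -2, f_{ys} = -3, giving D = 3 > 0 with f_{yy} < 0, so the point is a local maximum.
f(-20/3, 13) = 106/3.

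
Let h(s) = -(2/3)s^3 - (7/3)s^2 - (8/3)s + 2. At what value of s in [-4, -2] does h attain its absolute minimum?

-2

Differentiating, h'(s) = -2s^2 - (14/3)s - 8/3; which has no zeros in [-4, -2].
Compare values at every candidate in [-4, -2]: h(-4) = 18,  h(-2) = 10/3.
So the minimum is h(-2) = 10/3.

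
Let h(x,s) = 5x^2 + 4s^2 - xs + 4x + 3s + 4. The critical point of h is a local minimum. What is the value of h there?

∂h/∂x = 10x - s + 4 = 0 and ∂h/∂s = -x + 8s + 3 = 0, so (x, s) = (-35/79, -34/79).
The Hessian has h_{xx} = 10, h_{ss} = 8, h_{xs} = -1, giving D = 79 > 0 with h_{xx} > 0, so the point is a local minimum.
h(-35/79, -34/79) = 195/79.

195/79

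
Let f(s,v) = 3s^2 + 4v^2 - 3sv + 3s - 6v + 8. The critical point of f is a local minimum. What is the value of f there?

∂f/∂s = 6s - 3v + 3 = 0 and ∂f/∂v = -3s + 8v - 6 = 0, so (s, v) = (-2/13, 9/13).
The Hessian has f_{ss} = 6, f_{vv} = 8, f_{sv} = -3, giving D = 39 > 0 with f_{ss} > 0, so the point is a local minimum.
f(-2/13, 9/13) = 74/13.

74/13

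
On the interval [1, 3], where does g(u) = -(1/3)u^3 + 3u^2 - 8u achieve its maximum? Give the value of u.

Differentiating, g'(u) = -u^2 + 6u - 8; whose only zero in [1, 3] is u = 2.
Evaluating at the critical points and endpoints: g(1) = -16/3; g(2) = -20/3; g(3) = -6.
So the maximum is g(1) = -16/3.

1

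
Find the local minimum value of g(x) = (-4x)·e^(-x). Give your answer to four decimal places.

By the product rule, g'(x) = (4x - 4)·e^(-x). Since e^(-x) > 0, the only critical point is x = 1.
g''(1) has the same sign as 4 > 0, so this is a local minimum.
g(1) = (-4)·e^(-1) ≈ -1.4715.

-1.4715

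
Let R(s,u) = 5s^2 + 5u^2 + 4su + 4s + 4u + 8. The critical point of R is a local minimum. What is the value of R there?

48/7

∂R/∂s = 10s + 4u + 4 = 0 and ∂R/∂u = 4s + 10u + 4 = 0, so (s, u) = (-2/7, -2/7).
The Hessian has R_{ss} = 10, R_{uu} = 10, R_{su} = 4, giving D = 84 > 0 with R_{ss} > 0, so the point is a local minimum.
R(-2/7, -2/7) = 48/7.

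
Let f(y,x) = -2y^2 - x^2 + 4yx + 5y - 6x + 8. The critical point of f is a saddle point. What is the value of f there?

87/8

∂f/∂y = -4y + 4x + 5 = 0 and ∂f/∂x = 4y - 2x - 6 = 0, so (y, x) = (7/4, 1/2).
The Hessian has f_{yy} = -4, f_{xx} = -2, f_{yx} = 4, giving D = -8 < 0, so the point is a saddle point.
f(7/4, 1/2) = 87/8.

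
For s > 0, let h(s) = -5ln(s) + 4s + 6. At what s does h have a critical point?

5/4

h'(s) = -5/s + 4 = 0 gives s = 5/4.
h''(s) = 5/s², which is positive for s > 0, so this is a local minimum.
h(5/4) = -5·ln(5/4) + 5 + 6 ≈ 9.8843.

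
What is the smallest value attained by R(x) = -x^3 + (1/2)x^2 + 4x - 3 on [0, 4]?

-43

R'(x) = -3x^2 + x + 4, whose only zero in [0, 4] is x = 4/3.
Evaluating at the critical points and endpoints: R(0) = -3,  R(4/3) = 23/27,  R(4) = -43.
The minimum over the interval is -43, attained at x = 4.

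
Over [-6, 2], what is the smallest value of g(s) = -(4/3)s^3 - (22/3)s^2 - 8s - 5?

Differentiating, g'(s) = -4s^2 - (44/3)s - 8; which vanishes at s = -3 and s = -2/3.
Evaluating at the critical points and endpoints: g(-6) = 67; g(-3) = -11; g(-2/3) = -205/81; g(2) = -61.
So the minimum is g(2) = -61.

-61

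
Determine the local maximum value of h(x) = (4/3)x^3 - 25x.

125/3

h'(x) = 4x^2 - 25. Setting h'(x) = 0 gives x ∈ {-5/2, 5/2}.
Since h''(x) = 8x, we get h''(-5/2) = -20 < 0 ⇒ local maximum; h''(5/2) = 20 > 0 ⇒ local minimum.
The local maximum is h(-5/2) = 125/3.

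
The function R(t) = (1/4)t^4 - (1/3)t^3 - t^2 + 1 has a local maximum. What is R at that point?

R'(t) = t^3 - t^2 - 2t. Setting R'(t) = 0 gives t ∈ {-1, 0, 2}.
Since R''(t) = 3t^2 - 2t - 2, we get R''(-1) = 3 > 0 ⇒ local minimum; R''(0) = -2 < 0 ⇒ local maximum; R''(2) = 6 > 0 ⇒ local minimum.
So the local maximum value is R(0) = 1.

1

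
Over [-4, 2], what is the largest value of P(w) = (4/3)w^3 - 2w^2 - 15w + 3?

33/2

Differentiating, P'(w) = 4w^2 - 4w - 15; whose only zero in [-4, 2] is w = -3/2.
Evaluating at the critical points and endpoints: P(-4) = -163/3,  P(-3/2) = 33/2,  P(2) = -73/3.
Hence the absolute maximum is 33/2 at w = -3/2.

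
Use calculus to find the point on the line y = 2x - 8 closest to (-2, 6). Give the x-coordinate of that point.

Minimize D(x)^2 = (x + 2)^2 + (2x - 14)^2.
d/dx[D^2] = 2(x + 2) + 2·2·(2x - 14) = 0 ⇒ x = 26/5.
Then y = 12/5 and the distance is √(324/5) ≈ 8.0498.

26/5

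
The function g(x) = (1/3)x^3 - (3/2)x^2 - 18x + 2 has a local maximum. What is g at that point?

67/2

Critical points: g'(x) = x^2 - 3x - 18 vanishes at x = -3, 6.
g''(x) = 2x - 3. g''(-3) = -9 < 0 ⇒ local maximum; g''(6) = 9 > 0 ⇒ local minimum.
The local maximum is g(-3) = 67/2.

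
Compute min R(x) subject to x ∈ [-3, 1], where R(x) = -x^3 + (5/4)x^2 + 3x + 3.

50/27

The derivative is -3x^2 + (5/2)x + 3, whose only zero in [-3, 1] is x = -2/3.
Evaluating at the critical points and endpoints: R(-3) = 129/4,  R(-2/3) = 50/27,  R(1) = 25/4.
The minimum over the interval is 50/27, attained at x = -2/3.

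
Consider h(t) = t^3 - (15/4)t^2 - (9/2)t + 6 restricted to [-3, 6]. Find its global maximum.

The derivative is 3t^2 - (15/2)t - 9/2, which vanishes at t = -1/2 and t = 3.
Evaluating at the critical points and endpoints: h(-3) = -165/4,  h(-1/2) = 115/16,  h(3) = -57/4,  h(6) = 60.
The maximum over the interval is 60, attained at t = 6.

60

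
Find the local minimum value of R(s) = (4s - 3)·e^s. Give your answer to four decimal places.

R'(s) = 4·e^s + (4s - 3)·1·e^s = (4s + 1)·e^s. Since e^s > 0, the only critical point is s = -1/4.
R''(-1/4) has the same sign as 4 > 0, so this is a local minimum.
R(-1/4) = (-4)·e^(-1/4) ≈ -3.1152.

-3.1152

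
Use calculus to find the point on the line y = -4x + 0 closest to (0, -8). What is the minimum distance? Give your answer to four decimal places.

Minimize D(x)^2 = (x + 0)^2 + (-4x + 8)^2.
d/dx[D^2] = 2(x + 0) + 2·(-4)·(-4x + 8) = 0 ⇒ x = 32/17.
Then y = -128/17 and the distance is √(64/17) ≈ 1.9403.

1.9403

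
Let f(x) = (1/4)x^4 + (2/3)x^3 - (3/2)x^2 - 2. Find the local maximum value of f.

-2

f'(x) = x^3 + 2x^2 - 3x. Setting f'(x) = 0 gives x ∈ {-3, 0, 1}.
Second-derivative test with f''(x) = 3x^2 + 4x - 3: f''(-3) = 12 > 0 ⇒ local minimum; f''(0) = -3 < 0 ⇒ local maximum; f''(1) = 4 > 0 ⇒ local minimum.
So the local maximum value is f(0) = -2.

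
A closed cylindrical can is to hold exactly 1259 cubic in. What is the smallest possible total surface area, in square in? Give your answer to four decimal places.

With radius r and height h, πr²h = 1259 so h = 1259/(πr²), and S(r) = 2πr² + 2πrh = 2πr² + 2·1259/r.
S'(r) = 4πr − 2·1259/r² = 0 ⇒ r³ = 1259/(2π), so r ≈ 5.8517 and h = 2r ≈ 11.7034.
S''(r) = 4π + 4·1259/r³ > 0, so this is the minimum; S ≈ 645.4536.

645.4536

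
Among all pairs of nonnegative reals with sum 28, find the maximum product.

196

With x + y = 28, the product is P(x) = x(28 − x).
P'(x) = 28 − 2x = 0 gives x = 14; P'' = −2 < 0, so this is the maximum.
P = 14·14 = 196.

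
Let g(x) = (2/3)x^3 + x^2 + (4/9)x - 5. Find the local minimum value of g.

g'(x) = 2x^2 + 2x + 4/9. Setting g'(x) = 0 gives x ∈ {-2/3, -1/3}.
g''(x) = 4x + 2. g''(-2/3) = -2/3 < 0 ⇒ local maximum; g''(-1/3) = 2/3 > 0 ⇒ local minimum.
So the local minimum value is g(-1/3) = -410/81.

-410/81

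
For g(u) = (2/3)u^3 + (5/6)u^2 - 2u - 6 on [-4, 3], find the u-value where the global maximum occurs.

3

The derivative is 2u^2 + (5/3)u - 2, which vanishes at u = -3/2 and u = 2/3.
Compare values at every candidate in [-4, 3]: g(-4) = -82/3, g(-3/2) = -27/8, g(2/3) = -548/81, g(3) = 27/2.
Hence the absolute maximum is 27/2 at u = 3.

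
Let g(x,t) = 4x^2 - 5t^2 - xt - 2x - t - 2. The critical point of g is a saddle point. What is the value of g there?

-176/81

∂g/∂x = 8x - t - 2 = 0 and ∂g/∂t = -x - 10t - 1 = 0, so (x, t) = (19/81, -10/81).
The Hessian has g_{xx} = 8, g_{tt} = -10, g_{xt} = -1, giving D = -81 < 0, so the point is a saddle point.
g(19/81, -10/81) = -176/81.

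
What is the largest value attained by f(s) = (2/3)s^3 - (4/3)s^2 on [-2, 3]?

f'(s) = 2s^2 - (8/3)s, which vanishes at s = 0 and s = 4/3.
Evaluating at the critical points and endpoints: f(-2) = -32/3; f(0) = 0; f(4/3) = -64/81; f(3) = 6.
The maximum over the interval is 6, attained at s = 3.

6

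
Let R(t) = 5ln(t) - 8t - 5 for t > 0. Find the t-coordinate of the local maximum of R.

5/8

R'(t) = 5/t − 8 = 0 gives t = 5/8.
R''(t) = -5/t², which is negative for t > 0, so this is a local maximum.
R(5/8) = 5·ln(5/8) - 5 - 5 ≈ -12.3500.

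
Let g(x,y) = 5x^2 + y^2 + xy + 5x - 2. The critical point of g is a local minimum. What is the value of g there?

∂g/∂x = 10x + y + 5 = 0 and ∂g/∂y = x + 2y = 0, so (x, y) = (-10/19, 5/19).
The Hessian has g_{xx} = 10, g_{yy} = 2, g_{xy} = 1, giving D = 19 > 0 with g_{xx} > 0, so the point is a local minimum.
g(-10/19, 5/19) = -63/19.

-63/19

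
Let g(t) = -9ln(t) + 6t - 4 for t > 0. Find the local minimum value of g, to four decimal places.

1.3508

g'(t) = -9/t + 6 = 0 gives t = 3/2.
g''(t) = 9/t², which is positive for t > 0, so this is a local minimum.
g(3/2) = -9·ln(3/2) + 9 - 4 ≈ 1.3508.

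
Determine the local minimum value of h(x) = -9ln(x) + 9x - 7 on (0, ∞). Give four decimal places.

h'(x) = -9/x + 9 = 0 gives x = 1.
h''(x) = 9/x², which is positive for x > 0, so this is a local minimum.
h(1) = -9·ln(1) + 9 - 7 ≈ 2.0000.

2.0000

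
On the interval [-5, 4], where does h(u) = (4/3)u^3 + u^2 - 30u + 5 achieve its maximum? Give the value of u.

The derivative is 4u^2 + 2u - 30, which vanishes at u = -3 and u = 5/2.
Compare values at every candidate in [-5, 4]: h(-5) = 40/3; h(-3) = 68; h(5/2) = -515/12; h(4) = -41/3.
Hence the absolute maximum is 68 at u = -3.

-3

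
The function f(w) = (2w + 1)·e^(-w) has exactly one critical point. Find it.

1/2

f'(w) = 2·e^(-w) + (2w + 1)·(-1)·e^(-w) = (-2w + 1)·e^(-w). Since e^(-w) > 0, the only critical point is w = 1/2.
f''(1/2) has the same sign as -2 < 0, so this is a local maximum.
f(1/2) = (2)·e^(-1/2) ≈ 1.2131.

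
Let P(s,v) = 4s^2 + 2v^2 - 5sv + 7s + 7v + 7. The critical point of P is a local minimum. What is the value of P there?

∂P/∂s = 8s - 5v + 7 = 0 and ∂P/∂v = -5s + 4v + 7 = 0, so (s, v) = (-9, -13).
The Hessian has P_{ss} = 8, P_{vv} = 4, P_{sv} = -5, giving D = 7 > 0 with P_{ss} > 0, so the point is a local minimum.
P(-9, -13) = -70.

-70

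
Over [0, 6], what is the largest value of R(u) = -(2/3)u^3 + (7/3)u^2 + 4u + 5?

20

The derivative is -2u^2 + (14/3)u + 4, whose only zero in [0, 6] is u = 3.
Compare values at every candidate in [0, 6]: R(0) = 5,  R(3) = 20,  R(6) = -31.
The maximum over the interval is 20, attained at u = 3.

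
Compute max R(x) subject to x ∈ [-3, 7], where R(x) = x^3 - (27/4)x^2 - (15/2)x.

R'(x) = 3x^2 - (27/2)x - 15/2, which vanishes at x = -1/2 and x = 5.
Evaluating at the critical points and endpoints: R(-3) = -261/4,  R(-1/2) = 31/16,  R(5) = -325/4,  R(7) = -161/4.
So the maximum is R(-1/2) = 31/16.

31/16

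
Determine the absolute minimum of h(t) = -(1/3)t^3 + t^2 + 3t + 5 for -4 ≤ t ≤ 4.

h'(t) = -t^2 + 2t + 3, which vanishes at t = -1 and t = 3.
Candidates: h(-4) = 91/3,  h(-1) = 10/3,  h(3) = 14,  h(4) = 35/3.
So the minimum is h(-1) = 10/3.

10/3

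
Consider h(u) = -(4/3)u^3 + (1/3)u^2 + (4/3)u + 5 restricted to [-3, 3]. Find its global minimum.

Differentiating, h'(u) = -4u^2 + (2/3)u + 4/3; which vanishes at u = -1/2 and u = 2/3.
Compare values at every candidate in [-3, 3]: h(-3) = 40,  h(-1/2) = 55/12,  h(2/3) = 457/81,  h(3) = -24.
The minimum over the interval is -24, attained at u = 3.

-24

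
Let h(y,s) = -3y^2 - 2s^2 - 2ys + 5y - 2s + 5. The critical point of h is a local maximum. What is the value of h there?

91/10

∂h/∂y = -6y - 2s + 5 = 0 and ∂h/∂s = -2y - 4s - 2 = 0, so (y, s) = (6/5, -11/10).
The Hessian has h_{yy} = -6, h_{ss} = -4, h_{ys} = -2, giving D = 20 > 0 with h_{yy} < 0, so the point is a local maximum.
h(6/5, -11/10) = 91/10.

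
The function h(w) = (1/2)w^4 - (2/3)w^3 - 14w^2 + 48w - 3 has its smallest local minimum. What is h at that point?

-745/3

h'(w) = 2w^3 - 2w^2 - 28w + 48. Setting h'(w) = 0 gives w ∈ {-4, 2, 3}.
Second-derivative test with h''(w) = 6w^2 - 4w - 28: h''(-4) = 84 > 0 ⇒ local minimum; h''(2) = -12 < 0 ⇒ local maximum; h''(3) = 14 > 0 ⇒ local minimum.
Thus h has its smallest local minimum at w = -4, with value -745/3.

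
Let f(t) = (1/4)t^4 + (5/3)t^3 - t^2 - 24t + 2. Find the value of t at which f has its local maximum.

Critical points: f'(t) = t^3 + 5t^2 - 2t - 24 vanishes at t = -4, -3, 2.
Since f''(t) = 3t^2 + 10t - 2, we get f''(-4) = 6 > 0 ⇒ local minimum; f''(-3) = -5 < 0 ⇒ local maximum; f''(2) = 30 > 0 ⇒ local minimum.
Thus f has its local maximum at t = -3, with value 161/4.

-3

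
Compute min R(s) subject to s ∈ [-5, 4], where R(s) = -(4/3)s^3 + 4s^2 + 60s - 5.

-113

R'(s) = -4s^2 + 8s + 60, whose only zero in [-5, 4] is s = -3.
Compare values at every candidate in [-5, 4]: R(-5) = -115/3; R(-3) = -113; R(4) = 641/3.
Hence the absolute minimum is -113 at s = -3.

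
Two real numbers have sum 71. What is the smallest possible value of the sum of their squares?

5041/2

With a + b = 71, a^2 + b^2 = a^2 + (71 − a)^2.
The derivative 2a − 2(71 − a) = 4a − 142 vanishes at a = 71/2; second derivative 4 > 0, a minimum.
The minimum is 2·(71/2)^2 = 5041/2.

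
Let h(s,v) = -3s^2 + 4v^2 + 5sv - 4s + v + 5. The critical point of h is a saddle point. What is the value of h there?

∂h/∂s = -6s + 5v - 4 = 0 and ∂h/∂v = 5s + 8v + 1 = 0, so (s, v) = (-37/73, 14/73).
The Hessian has h_{ss} = -6, h_{vv} = 8, h_{sv} = 5, giving D = -73 < 0, so the point is a saddle point.
h(-37/73, 14/73) = 446/73.

446/73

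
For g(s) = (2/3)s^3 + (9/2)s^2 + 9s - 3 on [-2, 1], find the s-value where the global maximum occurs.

The derivative is 2s^2 + 9s + 9, whose only zero in [-2, 1] is s = -3/2.
Compare values at every candidate in [-2, 1]: g(-2) = -25/3, g(-3/2) = -69/8, g(1) = 67/6.
Hence the absolute maximum is 67/6 at s = 1.

1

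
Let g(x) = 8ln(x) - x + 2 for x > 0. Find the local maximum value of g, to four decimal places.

g'(x) = 8/x − 1 = 0 gives x = 8.
g''(x) = -8/x², which is negative for x > 0, so this is a local maximum.
g(8) = 8·ln(8) - 8 + 2 ≈ 10.6355.

10.6355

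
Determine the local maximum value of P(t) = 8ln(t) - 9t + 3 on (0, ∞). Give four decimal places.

-5.9423

P'(t) = 8/t − 9 = 0 gives t = 8/9.
P''(t) = -8/t², which is negative for t > 0, so this is a local maximum.
P(8/9) = 8·ln(8/9) - 8 + 3 ≈ -5.9423.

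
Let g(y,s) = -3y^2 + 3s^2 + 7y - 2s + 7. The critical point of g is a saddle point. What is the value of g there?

43/4

∂g/∂y = -6y + 7 = 0 and ∂g/∂s = 6s - 2 = 0, so (y, s) = (7/6, 1/3).
The Hessian has g_{yy} = -6, g_{ss} = 6, g_{ys} = 0, giving D = -36 < 0, so the point is a saddle point.
g(7/6, 1/3) = 43/4.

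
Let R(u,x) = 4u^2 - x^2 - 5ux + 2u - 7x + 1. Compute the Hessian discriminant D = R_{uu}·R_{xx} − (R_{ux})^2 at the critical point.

-41

∂R/∂u = 8u - 5x + 2 = 0 and ∂R/∂x = -5u - 2x - 7 = 0, so (u, x) = (-39/41, -46/41).
The Hessian has R_{uu} = 8, R_{xx} = -2, R_{ux} = -5, giving D = -41 < 0, so the point is a saddle point.
D = (8)·(-2) − (-5)^2 = -41.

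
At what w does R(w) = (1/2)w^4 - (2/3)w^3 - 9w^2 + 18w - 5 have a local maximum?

1

R'(w) = 2w^3 - 2w^2 - 18w + 18 = 0 at w = -3, 1, 3.
R''(w) = 6w^2 - 4w - 18. R''(-3) = 48 > 0 ⇒ local minimum; R''(1) = -16 < 0 ⇒ local maximum; R''(3) = 24 > 0 ⇒ local minimum.
So the local maximum value is R(1) = 23/6.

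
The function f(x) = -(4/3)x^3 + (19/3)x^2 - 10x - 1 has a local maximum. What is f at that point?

f'(x) = -4x^2 + (38/3)x - 10. Setting f'(x) = 0 gives x ∈ {3/2, 5/3}.
Second-derivative test with f''(x) = -8x + 38/3: f''(3/2) = 2/3 > 0 ⇒ local minimum; f''(5/3) = -2/3 < 0 ⇒ local maximum.
So the local maximum value is f(5/3) = -506/81.

-506/81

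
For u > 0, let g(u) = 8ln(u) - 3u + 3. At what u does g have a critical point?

g'(u) = 8/u − 3 = 0 gives u = 8/3.
g''(u) = -8/u², which is negative for u > 0, so this is a local maximum.
g(8/3) = 8·ln(8/3) - 8 + 3 ≈ 2.8466.

8/3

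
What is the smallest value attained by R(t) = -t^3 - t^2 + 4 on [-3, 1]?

The derivative is -3t^2 - 2t, which vanishes at t = -2/3 and t = 0.
Compare values at every candidate in [-3, 1]: R(-3) = 22, R(-2/3) = 104/27, R(0) = 4, R(1) = 2.
So the minimum is R(1) = 2.

2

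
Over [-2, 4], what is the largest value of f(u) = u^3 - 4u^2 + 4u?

16

Differentiating, f'(u) = 3u^2 - 8u + 4; which vanishes at u = 2/3 and u = 2.
Compare values at every candidate in [-2, 4]: f(-2) = -32,  f(2/3) = 32/27,  f(2) = 0,  f(4) = 16.
The maximum over the interval is 16, attained at u = 4.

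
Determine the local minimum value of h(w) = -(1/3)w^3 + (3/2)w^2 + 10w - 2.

Critical points: h'(w) = -w^2 + 3w + 10 vanishes at w = -2, 5.
h''(w) = -2w + 3. h''(-2) = 7 > 0 ⇒ local minimum; h''(5) = -7 < 0 ⇒ local maximum.
Thus h has its local minimum at w = -2, with value -40/3.

-40/3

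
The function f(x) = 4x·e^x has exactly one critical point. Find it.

-1

Differentiating with the product rule gives f'(x) = (4x + 4)·e^x. Since e^x > 0, the only critical point is x = -1.
f''(-1) has the same sign as 4 > 0, so this is a local minimum.
f(-1) = (-4)·e^(-1) ≈ -1.4715.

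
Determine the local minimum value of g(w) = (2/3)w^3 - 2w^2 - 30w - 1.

-353/3

g'(w) = 2w^2 - 4w - 30 = 0 at w = -3, 5.
Second-derivative test with g''(w) = 4w - 4: g''(-3) = -16 < 0 ⇒ local maximum; g''(5) = 16 > 0 ⇒ local minimum.
Thus g has its local minimum at w = 5, with value -353/3.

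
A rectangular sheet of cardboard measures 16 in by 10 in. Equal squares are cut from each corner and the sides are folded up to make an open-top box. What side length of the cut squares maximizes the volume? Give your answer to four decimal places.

With cut size x, the volume is V(x) = x(16 − 2x)(10 − 2x) for 0 < x < 5.
V'(x) = 12x^2 − 104x + 160. Setting V'(x) = 0 gives x ≈ 2.0000 (the root in (0, 5)).
V''(x) = 24x − 104 is negative there, so this is the maximum; V ≈ 144.0000.

2.0000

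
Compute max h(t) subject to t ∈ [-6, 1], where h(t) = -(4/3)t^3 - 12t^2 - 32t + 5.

The derivative is -4t^2 - 24t - 32, which vanishes at t = -4 and t = -2.
Candidates: h(-6) = 53, h(-4) = 79/3, h(-2) = 95/3, h(1) = -121/3.
The maximum over the interval is 53, attained at t = -6.

53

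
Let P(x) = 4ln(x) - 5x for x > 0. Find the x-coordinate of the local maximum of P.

4/5

P'(x) = 4/x − 5 = 0 gives x = 4/5.
P''(x) = -4/x², which is negative for x > 0, so this is a local maximum.
P(4/5) = 4·ln(4/5) - 4 ≈ -4.8926.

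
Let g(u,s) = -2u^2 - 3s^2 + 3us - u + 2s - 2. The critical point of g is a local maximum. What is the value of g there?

-5/3

∂g/∂u = -4u + 3s - 1 = 0 and ∂g/∂s = 3u - 6s + 2 = 0, so (u, s) = (0, 1/3).
The Hessian has g_{uu} = -4, g_{ss} = -6, g_{us} = 3, giving D = 15 > 0 with g_{uu} < 0, so the point is a local maximum.
g(0, 1/3) = -5/3.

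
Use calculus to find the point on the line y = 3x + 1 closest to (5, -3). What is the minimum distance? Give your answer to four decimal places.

Minimize D(x)^2 = (x - 5)^2 + (3x + 4)^2.
d/dx[D^2] = 2(x - 5) + 2·3·(3x + 4) = 0 ⇒ x = -7/10.
Then y = -11/10 and the distance is √(361/10) ≈ 6.0083.

6.0083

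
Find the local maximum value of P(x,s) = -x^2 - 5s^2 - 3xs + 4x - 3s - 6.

59/11

∂P/∂x = -2x - 3s + 4 = 0 and ∂P/∂s = -3x - 10s - 3 = 0, so (x, s) = (49/11, -18/11).
The Hessian has P_{xx} = -2, P_{ss} = -10, P_{xs} = -3, giving D = 11 > 0 with P_{xx} < 0, so the point is a local maximum.
P(49/11, -18/11) = 59/11.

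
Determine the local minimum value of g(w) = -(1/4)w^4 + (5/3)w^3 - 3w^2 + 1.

-5/3

Critical points: g'(w) = -w^3 + 5w^2 - 6w vanishes at w = 0, 2, 3.
Second-derivative test with g''(w) = -3w^2 + 10w - 6: g''(0) = -6 < 0 ⇒ local maximum; g''(2) = 2 > 0 ⇒ local minimum; g''(3) = -3 < 0 ⇒ local maximum.
The local minimum is g(2) = -5/3.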